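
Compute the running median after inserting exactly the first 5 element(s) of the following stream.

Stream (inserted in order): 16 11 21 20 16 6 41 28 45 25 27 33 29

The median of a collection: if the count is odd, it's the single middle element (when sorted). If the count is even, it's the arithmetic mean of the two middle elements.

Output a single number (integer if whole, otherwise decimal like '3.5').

Step 1: insert 16 -> lo=[16] (size 1, max 16) hi=[] (size 0) -> median=16
Step 2: insert 11 -> lo=[11] (size 1, max 11) hi=[16] (size 1, min 16) -> median=13.5
Step 3: insert 21 -> lo=[11, 16] (size 2, max 16) hi=[21] (size 1, min 21) -> median=16
Step 4: insert 20 -> lo=[11, 16] (size 2, max 16) hi=[20, 21] (size 2, min 20) -> median=18
Step 5: insert 16 -> lo=[11, 16, 16] (size 3, max 16) hi=[20, 21] (size 2, min 20) -> median=16

Answer: 16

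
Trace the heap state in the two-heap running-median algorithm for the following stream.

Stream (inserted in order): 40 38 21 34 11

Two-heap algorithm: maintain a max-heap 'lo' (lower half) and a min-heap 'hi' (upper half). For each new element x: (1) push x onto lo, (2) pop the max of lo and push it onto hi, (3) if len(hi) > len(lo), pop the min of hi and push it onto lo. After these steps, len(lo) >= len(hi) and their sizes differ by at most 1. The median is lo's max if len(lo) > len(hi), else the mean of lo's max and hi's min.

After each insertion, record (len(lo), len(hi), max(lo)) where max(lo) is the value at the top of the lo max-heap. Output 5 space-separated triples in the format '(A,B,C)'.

Step 1: insert 40 -> lo=[40] hi=[] -> (len(lo)=1, len(hi)=0, max(lo)=40)
Step 2: insert 38 -> lo=[38] hi=[40] -> (len(lo)=1, len(hi)=1, max(lo)=38)
Step 3: insert 21 -> lo=[21, 38] hi=[40] -> (len(lo)=2, len(hi)=1, max(lo)=38)
Step 4: insert 34 -> lo=[21, 34] hi=[38, 40] -> (len(lo)=2, len(hi)=2, max(lo)=34)
Step 5: insert 11 -> lo=[11, 21, 34] hi=[38, 40] -> (len(lo)=3, len(hi)=2, max(lo)=34)

Answer: (1,0,40) (1,1,38) (2,1,38) (2,2,34) (3,2,34)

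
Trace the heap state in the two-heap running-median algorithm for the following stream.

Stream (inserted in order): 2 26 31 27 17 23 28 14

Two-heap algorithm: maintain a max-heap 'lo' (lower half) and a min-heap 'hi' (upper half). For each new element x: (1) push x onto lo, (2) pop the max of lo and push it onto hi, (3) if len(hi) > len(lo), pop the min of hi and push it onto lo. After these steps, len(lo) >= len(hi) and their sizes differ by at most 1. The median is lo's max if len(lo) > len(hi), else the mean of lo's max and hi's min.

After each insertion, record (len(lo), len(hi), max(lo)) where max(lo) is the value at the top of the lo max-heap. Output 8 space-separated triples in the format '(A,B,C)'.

Step 1: insert 2 -> lo=[2] hi=[] -> (len(lo)=1, len(hi)=0, max(lo)=2)
Step 2: insert 26 -> lo=[2] hi=[26] -> (len(lo)=1, len(hi)=1, max(lo)=2)
Step 3: insert 31 -> lo=[2, 26] hi=[31] -> (len(lo)=2, len(hi)=1, max(lo)=26)
Step 4: insert 27 -> lo=[2, 26] hi=[27, 31] -> (len(lo)=2, len(hi)=2, max(lo)=26)
Step 5: insert 17 -> lo=[2, 17, 26] hi=[27, 31] -> (len(lo)=3, len(hi)=2, max(lo)=26)
Step 6: insert 23 -> lo=[2, 17, 23] hi=[26, 27, 31] -> (len(lo)=3, len(hi)=3, max(lo)=23)
Step 7: insert 28 -> lo=[2, 17, 23, 26] hi=[27, 28, 31] -> (len(lo)=4, len(hi)=3, max(lo)=26)
Step 8: insert 14 -> lo=[2, 14, 17, 23] hi=[26, 27, 28, 31] -> (len(lo)=4, len(hi)=4, max(lo)=23)

Answer: (1,0,2) (1,1,2) (2,1,26) (2,2,26) (3,2,26) (3,3,23) (4,3,26) (4,4,23)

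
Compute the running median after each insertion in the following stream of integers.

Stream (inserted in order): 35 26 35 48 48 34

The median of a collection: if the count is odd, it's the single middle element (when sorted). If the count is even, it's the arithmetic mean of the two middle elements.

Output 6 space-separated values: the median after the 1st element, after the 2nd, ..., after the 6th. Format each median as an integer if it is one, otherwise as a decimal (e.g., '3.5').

Step 1: insert 35 -> lo=[35] (size 1, max 35) hi=[] (size 0) -> median=35
Step 2: insert 26 -> lo=[26] (size 1, max 26) hi=[35] (size 1, min 35) -> median=30.5
Step 3: insert 35 -> lo=[26, 35] (size 2, max 35) hi=[35] (size 1, min 35) -> median=35
Step 4: insert 48 -> lo=[26, 35] (size 2, max 35) hi=[35, 48] (size 2, min 35) -> median=35
Step 5: insert 48 -> lo=[26, 35, 35] (size 3, max 35) hi=[48, 48] (size 2, min 48) -> median=35
Step 6: insert 34 -> lo=[26, 34, 35] (size 3, max 35) hi=[35, 48, 48] (size 3, min 35) -> median=35

Answer: 35 30.5 35 35 35 35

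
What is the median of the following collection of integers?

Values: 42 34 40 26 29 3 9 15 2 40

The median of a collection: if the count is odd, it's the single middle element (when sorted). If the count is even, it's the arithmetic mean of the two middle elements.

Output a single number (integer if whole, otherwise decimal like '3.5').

Answer: 27.5

Derivation:
Step 1: insert 42 -> lo=[42] (size 1, max 42) hi=[] (size 0) -> median=42
Step 2: insert 34 -> lo=[34] (size 1, max 34) hi=[42] (size 1, min 42) -> median=38
Step 3: insert 40 -> lo=[34, 40] (size 2, max 40) hi=[42] (size 1, min 42) -> median=40
Step 4: insert 26 -> lo=[26, 34] (size 2, max 34) hi=[40, 42] (size 2, min 40) -> median=37
Step 5: insert 29 -> lo=[26, 29, 34] (size 3, max 34) hi=[40, 42] (size 2, min 40) -> median=34
Step 6: insert 3 -> lo=[3, 26, 29] (size 3, max 29) hi=[34, 40, 42] (size 3, min 34) -> median=31.5
Step 7: insert 9 -> lo=[3, 9, 26, 29] (size 4, max 29) hi=[34, 40, 42] (size 3, min 34) -> median=29
Step 8: insert 15 -> lo=[3, 9, 15, 26] (size 4, max 26) hi=[29, 34, 40, 42] (size 4, min 29) -> median=27.5
Step 9: insert 2 -> lo=[2, 3, 9, 15, 26] (size 5, max 26) hi=[29, 34, 40, 42] (size 4, min 29) -> median=26
Step 10: insert 40 -> lo=[2, 3, 9, 15, 26] (size 5, max 26) hi=[29, 34, 40, 40, 42] (size 5, min 29) -> median=27.5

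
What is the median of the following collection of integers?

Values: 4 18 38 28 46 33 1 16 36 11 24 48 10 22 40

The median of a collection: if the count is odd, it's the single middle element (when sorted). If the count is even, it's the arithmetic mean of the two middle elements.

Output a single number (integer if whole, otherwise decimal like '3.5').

Step 1: insert 4 -> lo=[4] (size 1, max 4) hi=[] (size 0) -> median=4
Step 2: insert 18 -> lo=[4] (size 1, max 4) hi=[18] (size 1, min 18) -> median=11
Step 3: insert 38 -> lo=[4, 18] (size 2, max 18) hi=[38] (size 1, min 38) -> median=18
Step 4: insert 28 -> lo=[4, 18] (size 2, max 18) hi=[28, 38] (size 2, min 28) -> median=23
Step 5: insert 46 -> lo=[4, 18, 28] (size 3, max 28) hi=[38, 46] (size 2, min 38) -> median=28
Step 6: insert 33 -> lo=[4, 18, 28] (size 3, max 28) hi=[33, 38, 46] (size 3, min 33) -> median=30.5
Step 7: insert 1 -> lo=[1, 4, 18, 28] (size 4, max 28) hi=[33, 38, 46] (size 3, min 33) -> median=28
Step 8: insert 16 -> lo=[1, 4, 16, 18] (size 4, max 18) hi=[28, 33, 38, 46] (size 4, min 28) -> median=23
Step 9: insert 36 -> lo=[1, 4, 16, 18, 28] (size 5, max 28) hi=[33, 36, 38, 46] (size 4, min 33) -> median=28
Step 10: insert 11 -> lo=[1, 4, 11, 16, 18] (size 5, max 18) hi=[28, 33, 36, 38, 46] (size 5, min 28) -> median=23
Step 11: insert 24 -> lo=[1, 4, 11, 16, 18, 24] (size 6, max 24) hi=[28, 33, 36, 38, 46] (size 5, min 28) -> median=24
Step 12: insert 48 -> lo=[1, 4, 11, 16, 18, 24] (size 6, max 24) hi=[28, 33, 36, 38, 46, 48] (size 6, min 28) -> median=26
Step 13: insert 10 -> lo=[1, 4, 10, 11, 16, 18, 24] (size 7, max 24) hi=[28, 33, 36, 38, 46, 48] (size 6, min 28) -> median=24
Step 14: insert 22 -> lo=[1, 4, 10, 11, 16, 18, 22] (size 7, max 22) hi=[24, 28, 33, 36, 38, 46, 48] (size 7, min 24) -> median=23
Step 15: insert 40 -> lo=[1, 4, 10, 11, 16, 18, 22, 24] (size 8, max 24) hi=[28, 33, 36, 38, 40, 46, 48] (size 7, min 28) -> median=24

Answer: 24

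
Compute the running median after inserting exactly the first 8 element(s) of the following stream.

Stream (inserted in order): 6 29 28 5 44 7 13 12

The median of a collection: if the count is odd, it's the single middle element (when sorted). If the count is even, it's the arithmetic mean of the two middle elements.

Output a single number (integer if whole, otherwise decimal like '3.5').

Answer: 12.5

Derivation:
Step 1: insert 6 -> lo=[6] (size 1, max 6) hi=[] (size 0) -> median=6
Step 2: insert 29 -> lo=[6] (size 1, max 6) hi=[29] (size 1, min 29) -> median=17.5
Step 3: insert 28 -> lo=[6, 28] (size 2, max 28) hi=[29] (size 1, min 29) -> median=28
Step 4: insert 5 -> lo=[5, 6] (size 2, max 6) hi=[28, 29] (size 2, min 28) -> median=17
Step 5: insert 44 -> lo=[5, 6, 28] (size 3, max 28) hi=[29, 44] (size 2, min 29) -> median=28
Step 6: insert 7 -> lo=[5, 6, 7] (size 3, max 7) hi=[28, 29, 44] (size 3, min 28) -> median=17.5
Step 7: insert 13 -> lo=[5, 6, 7, 13] (size 4, max 13) hi=[28, 29, 44] (size 3, min 28) -> median=13
Step 8: insert 12 -> lo=[5, 6, 7, 12] (size 4, max 12) hi=[13, 28, 29, 44] (size 4, min 13) -> median=12.5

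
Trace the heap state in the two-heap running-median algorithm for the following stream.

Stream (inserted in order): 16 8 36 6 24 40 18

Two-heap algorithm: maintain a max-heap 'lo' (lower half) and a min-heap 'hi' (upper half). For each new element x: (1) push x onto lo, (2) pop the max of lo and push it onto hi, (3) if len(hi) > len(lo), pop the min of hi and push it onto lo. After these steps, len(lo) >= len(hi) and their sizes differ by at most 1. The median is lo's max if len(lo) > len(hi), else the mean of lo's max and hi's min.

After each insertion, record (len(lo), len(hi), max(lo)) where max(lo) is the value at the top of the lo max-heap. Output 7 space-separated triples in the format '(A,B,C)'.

Answer: (1,0,16) (1,1,8) (2,1,16) (2,2,8) (3,2,16) (3,3,16) (4,3,18)

Derivation:
Step 1: insert 16 -> lo=[16] hi=[] -> (len(lo)=1, len(hi)=0, max(lo)=16)
Step 2: insert 8 -> lo=[8] hi=[16] -> (len(lo)=1, len(hi)=1, max(lo)=8)
Step 3: insert 36 -> lo=[8, 16] hi=[36] -> (len(lo)=2, len(hi)=1, max(lo)=16)
Step 4: insert 6 -> lo=[6, 8] hi=[16, 36] -> (len(lo)=2, len(hi)=2, max(lo)=8)
Step 5: insert 24 -> lo=[6, 8, 16] hi=[24, 36] -> (len(lo)=3, len(hi)=2, max(lo)=16)
Step 6: insert 40 -> lo=[6, 8, 16] hi=[24, 36, 40] -> (len(lo)=3, len(hi)=3, max(lo)=16)
Step 7: insert 18 -> lo=[6, 8, 16, 18] hi=[24, 36, 40] -> (len(lo)=4, len(hi)=3, max(lo)=18)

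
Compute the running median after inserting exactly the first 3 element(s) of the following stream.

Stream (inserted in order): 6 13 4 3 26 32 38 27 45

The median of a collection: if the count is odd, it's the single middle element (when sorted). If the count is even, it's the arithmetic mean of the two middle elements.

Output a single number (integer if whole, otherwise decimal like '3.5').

Step 1: insert 6 -> lo=[6] (size 1, max 6) hi=[] (size 0) -> median=6
Step 2: insert 13 -> lo=[6] (size 1, max 6) hi=[13] (size 1, min 13) -> median=9.5
Step 3: insert 4 -> lo=[4, 6] (size 2, max 6) hi=[13] (size 1, min 13) -> median=6

Answer: 6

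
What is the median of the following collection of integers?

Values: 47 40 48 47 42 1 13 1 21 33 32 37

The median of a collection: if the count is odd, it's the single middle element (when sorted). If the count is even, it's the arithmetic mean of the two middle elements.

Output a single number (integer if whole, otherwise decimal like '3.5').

Step 1: insert 47 -> lo=[47] (size 1, max 47) hi=[] (size 0) -> median=47
Step 2: insert 40 -> lo=[40] (size 1, max 40) hi=[47] (size 1, min 47) -> median=43.5
Step 3: insert 48 -> lo=[40, 47] (size 2, max 47) hi=[48] (size 1, min 48) -> median=47
Step 4: insert 47 -> lo=[40, 47] (size 2, max 47) hi=[47, 48] (size 2, min 47) -> median=47
Step 5: insert 42 -> lo=[40, 42, 47] (size 3, max 47) hi=[47, 48] (size 2, min 47) -> median=47
Step 6: insert 1 -> lo=[1, 40, 42] (size 3, max 42) hi=[47, 47, 48] (size 3, min 47) -> median=44.5
Step 7: insert 13 -> lo=[1, 13, 40, 42] (size 4, max 42) hi=[47, 47, 48] (size 3, min 47) -> median=42
Step 8: insert 1 -> lo=[1, 1, 13, 40] (size 4, max 40) hi=[42, 47, 47, 48] (size 4, min 42) -> median=41
Step 9: insert 21 -> lo=[1, 1, 13, 21, 40] (size 5, max 40) hi=[42, 47, 47, 48] (size 4, min 42) -> median=40
Step 10: insert 33 -> lo=[1, 1, 13, 21, 33] (size 5, max 33) hi=[40, 42, 47, 47, 48] (size 5, min 40) -> median=36.5
Step 11: insert 32 -> lo=[1, 1, 13, 21, 32, 33] (size 6, max 33) hi=[40, 42, 47, 47, 48] (size 5, min 40) -> median=33
Step 12: insert 37 -> lo=[1, 1, 13, 21, 32, 33] (size 6, max 33) hi=[37, 40, 42, 47, 47, 48] (size 6, min 37) -> median=35

Answer: 35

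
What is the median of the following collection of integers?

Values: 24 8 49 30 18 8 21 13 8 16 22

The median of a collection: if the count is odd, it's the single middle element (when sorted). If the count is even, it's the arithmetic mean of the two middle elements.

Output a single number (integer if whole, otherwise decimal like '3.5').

Step 1: insert 24 -> lo=[24] (size 1, max 24) hi=[] (size 0) -> median=24
Step 2: insert 8 -> lo=[8] (size 1, max 8) hi=[24] (size 1, min 24) -> median=16
Step 3: insert 49 -> lo=[8, 24] (size 2, max 24) hi=[49] (size 1, min 49) -> median=24
Step 4: insert 30 -> lo=[8, 24] (size 2, max 24) hi=[30, 49] (size 2, min 30) -> median=27
Step 5: insert 18 -> lo=[8, 18, 24] (size 3, max 24) hi=[30, 49] (size 2, min 30) -> median=24
Step 6: insert 8 -> lo=[8, 8, 18] (size 3, max 18) hi=[24, 30, 49] (size 3, min 24) -> median=21
Step 7: insert 21 -> lo=[8, 8, 18, 21] (size 4, max 21) hi=[24, 30, 49] (size 3, min 24) -> median=21
Step 8: insert 13 -> lo=[8, 8, 13, 18] (size 4, max 18) hi=[21, 24, 30, 49] (size 4, min 21) -> median=19.5
Step 9: insert 8 -> lo=[8, 8, 8, 13, 18] (size 5, max 18) hi=[21, 24, 30, 49] (size 4, min 21) -> median=18
Step 10: insert 16 -> lo=[8, 8, 8, 13, 16] (size 5, max 16) hi=[18, 21, 24, 30, 49] (size 5, min 18) -> median=17
Step 11: insert 22 -> lo=[8, 8, 8, 13, 16, 18] (size 6, max 18) hi=[21, 22, 24, 30, 49] (size 5, min 21) -> median=18

Answer: 18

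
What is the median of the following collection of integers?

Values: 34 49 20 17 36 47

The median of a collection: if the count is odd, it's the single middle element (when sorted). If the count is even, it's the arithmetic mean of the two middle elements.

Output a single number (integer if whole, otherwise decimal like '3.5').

Step 1: insert 34 -> lo=[34] (size 1, max 34) hi=[] (size 0) -> median=34
Step 2: insert 49 -> lo=[34] (size 1, max 34) hi=[49] (size 1, min 49) -> median=41.5
Step 3: insert 20 -> lo=[20, 34] (size 2, max 34) hi=[49] (size 1, min 49) -> median=34
Step 4: insert 17 -> lo=[17, 20] (size 2, max 20) hi=[34, 49] (size 2, min 34) -> median=27
Step 5: insert 36 -> lo=[17, 20, 34] (size 3, max 34) hi=[36, 49] (size 2, min 36) -> median=34
Step 6: insert 47 -> lo=[17, 20, 34] (size 3, max 34) hi=[36, 47, 49] (size 3, min 36) -> median=35

Answer: 35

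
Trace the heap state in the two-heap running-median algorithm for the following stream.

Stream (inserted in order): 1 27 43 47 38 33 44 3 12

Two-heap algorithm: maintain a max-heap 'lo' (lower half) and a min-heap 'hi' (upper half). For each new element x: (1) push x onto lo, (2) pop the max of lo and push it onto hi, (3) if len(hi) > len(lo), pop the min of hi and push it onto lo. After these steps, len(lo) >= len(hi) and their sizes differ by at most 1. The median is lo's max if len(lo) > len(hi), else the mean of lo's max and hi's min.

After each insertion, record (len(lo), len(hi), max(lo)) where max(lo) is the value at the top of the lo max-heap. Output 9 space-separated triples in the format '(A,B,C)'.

Answer: (1,0,1) (1,1,1) (2,1,27) (2,2,27) (3,2,38) (3,3,33) (4,3,38) (4,4,33) (5,4,33)

Derivation:
Step 1: insert 1 -> lo=[1] hi=[] -> (len(lo)=1, len(hi)=0, max(lo)=1)
Step 2: insert 27 -> lo=[1] hi=[27] -> (len(lo)=1, len(hi)=1, max(lo)=1)
Step 3: insert 43 -> lo=[1, 27] hi=[43] -> (len(lo)=2, len(hi)=1, max(lo)=27)
Step 4: insert 47 -> lo=[1, 27] hi=[43, 47] -> (len(lo)=2, len(hi)=2, max(lo)=27)
Step 5: insert 38 -> lo=[1, 27, 38] hi=[43, 47] -> (len(lo)=3, len(hi)=2, max(lo)=38)
Step 6: insert 33 -> lo=[1, 27, 33] hi=[38, 43, 47] -> (len(lo)=3, len(hi)=3, max(lo)=33)
Step 7: insert 44 -> lo=[1, 27, 33, 38] hi=[43, 44, 47] -> (len(lo)=4, len(hi)=3, max(lo)=38)
Step 8: insert 3 -> lo=[1, 3, 27, 33] hi=[38, 43, 44, 47] -> (len(lo)=4, len(hi)=4, max(lo)=33)
Step 9: insert 12 -> lo=[1, 3, 12, 27, 33] hi=[38, 43, 44, 47] -> (len(lo)=5, len(hi)=4, max(lo)=33)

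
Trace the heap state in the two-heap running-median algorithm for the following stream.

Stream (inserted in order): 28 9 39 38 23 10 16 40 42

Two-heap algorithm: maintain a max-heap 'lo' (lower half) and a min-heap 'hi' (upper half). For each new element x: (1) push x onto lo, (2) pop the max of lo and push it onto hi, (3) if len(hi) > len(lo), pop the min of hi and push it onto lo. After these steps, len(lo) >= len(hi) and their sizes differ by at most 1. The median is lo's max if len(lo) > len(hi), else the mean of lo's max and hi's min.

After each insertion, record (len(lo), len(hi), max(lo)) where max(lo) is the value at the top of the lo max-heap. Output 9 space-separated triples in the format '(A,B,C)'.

Answer: (1,0,28) (1,1,9) (2,1,28) (2,2,28) (3,2,28) (3,3,23) (4,3,23) (4,4,23) (5,4,28)

Derivation:
Step 1: insert 28 -> lo=[28] hi=[] -> (len(lo)=1, len(hi)=0, max(lo)=28)
Step 2: insert 9 -> lo=[9] hi=[28] -> (len(lo)=1, len(hi)=1, max(lo)=9)
Step 3: insert 39 -> lo=[9, 28] hi=[39] -> (len(lo)=2, len(hi)=1, max(lo)=28)
Step 4: insert 38 -> lo=[9, 28] hi=[38, 39] -> (len(lo)=2, len(hi)=2, max(lo)=28)
Step 5: insert 23 -> lo=[9, 23, 28] hi=[38, 39] -> (len(lo)=3, len(hi)=2, max(lo)=28)
Step 6: insert 10 -> lo=[9, 10, 23] hi=[28, 38, 39] -> (len(lo)=3, len(hi)=3, max(lo)=23)
Step 7: insert 16 -> lo=[9, 10, 16, 23] hi=[28, 38, 39] -> (len(lo)=4, len(hi)=3, max(lo)=23)
Step 8: insert 40 -> lo=[9, 10, 16, 23] hi=[28, 38, 39, 40] -> (len(lo)=4, len(hi)=4, max(lo)=23)
Step 9: insert 42 -> lo=[9, 10, 16, 23, 28] hi=[38, 39, 40, 42] -> (len(lo)=5, len(hi)=4, max(lo)=28)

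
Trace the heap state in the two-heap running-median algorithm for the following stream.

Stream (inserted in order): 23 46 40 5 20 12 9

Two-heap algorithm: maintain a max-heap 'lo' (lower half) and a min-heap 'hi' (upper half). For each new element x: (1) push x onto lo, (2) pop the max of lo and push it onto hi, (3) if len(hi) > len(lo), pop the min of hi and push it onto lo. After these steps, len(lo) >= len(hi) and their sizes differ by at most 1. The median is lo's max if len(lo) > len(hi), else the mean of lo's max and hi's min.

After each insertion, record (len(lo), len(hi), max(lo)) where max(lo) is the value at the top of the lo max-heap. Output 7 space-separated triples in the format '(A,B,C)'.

Answer: (1,0,23) (1,1,23) (2,1,40) (2,2,23) (3,2,23) (3,3,20) (4,3,20)

Derivation:
Step 1: insert 23 -> lo=[23] hi=[] -> (len(lo)=1, len(hi)=0, max(lo)=23)
Step 2: insert 46 -> lo=[23] hi=[46] -> (len(lo)=1, len(hi)=1, max(lo)=23)
Step 3: insert 40 -> lo=[23, 40] hi=[46] -> (len(lo)=2, len(hi)=1, max(lo)=40)
Step 4: insert 5 -> lo=[5, 23] hi=[40, 46] -> (len(lo)=2, len(hi)=2, max(lo)=23)
Step 5: insert 20 -> lo=[5, 20, 23] hi=[40, 46] -> (len(lo)=3, len(hi)=2, max(lo)=23)
Step 6: insert 12 -> lo=[5, 12, 20] hi=[23, 40, 46] -> (len(lo)=3, len(hi)=3, max(lo)=20)
Step 7: insert 9 -> lo=[5, 9, 12, 20] hi=[23, 40, 46] -> (len(lo)=4, len(hi)=3, max(lo)=20)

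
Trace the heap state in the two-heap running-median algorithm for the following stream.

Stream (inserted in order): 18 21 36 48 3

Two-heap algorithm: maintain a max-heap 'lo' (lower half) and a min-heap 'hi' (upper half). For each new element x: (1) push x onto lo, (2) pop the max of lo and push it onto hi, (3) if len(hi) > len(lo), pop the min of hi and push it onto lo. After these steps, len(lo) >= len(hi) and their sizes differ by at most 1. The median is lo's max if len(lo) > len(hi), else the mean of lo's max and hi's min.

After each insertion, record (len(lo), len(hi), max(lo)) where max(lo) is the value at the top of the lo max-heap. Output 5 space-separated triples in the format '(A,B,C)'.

Step 1: insert 18 -> lo=[18] hi=[] -> (len(lo)=1, len(hi)=0, max(lo)=18)
Step 2: insert 21 -> lo=[18] hi=[21] -> (len(lo)=1, len(hi)=1, max(lo)=18)
Step 3: insert 36 -> lo=[18, 21] hi=[36] -> (len(lo)=2, len(hi)=1, max(lo)=21)
Step 4: insert 48 -> lo=[18, 21] hi=[36, 48] -> (len(lo)=2, len(hi)=2, max(lo)=21)
Step 5: insert 3 -> lo=[3, 18, 21] hi=[36, 48] -> (len(lo)=3, len(hi)=2, max(lo)=21)

Answer: (1,0,18) (1,1,18) (2,1,21) (2,2,21) (3,2,21)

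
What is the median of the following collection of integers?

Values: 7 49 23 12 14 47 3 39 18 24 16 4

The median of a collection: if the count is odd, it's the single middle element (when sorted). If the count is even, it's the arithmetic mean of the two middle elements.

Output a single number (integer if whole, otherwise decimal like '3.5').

Answer: 17

Derivation:
Step 1: insert 7 -> lo=[7] (size 1, max 7) hi=[] (size 0) -> median=7
Step 2: insert 49 -> lo=[7] (size 1, max 7) hi=[49] (size 1, min 49) -> median=28
Step 3: insert 23 -> lo=[7, 23] (size 2, max 23) hi=[49] (size 1, min 49) -> median=23
Step 4: insert 12 -> lo=[7, 12] (size 2, max 12) hi=[23, 49] (size 2, min 23) -> median=17.5
Step 5: insert 14 -> lo=[7, 12, 14] (size 3, max 14) hi=[23, 49] (size 2, min 23) -> median=14
Step 6: insert 47 -> lo=[7, 12, 14] (size 3, max 14) hi=[23, 47, 49] (size 3, min 23) -> median=18.5
Step 7: insert 3 -> lo=[3, 7, 12, 14] (size 4, max 14) hi=[23, 47, 49] (size 3, min 23) -> median=14
Step 8: insert 39 -> lo=[3, 7, 12, 14] (size 4, max 14) hi=[23, 39, 47, 49] (size 4, min 23) -> median=18.5
Step 9: insert 18 -> lo=[3, 7, 12, 14, 18] (size 5, max 18) hi=[23, 39, 47, 49] (size 4, min 23) -> median=18
Step 10: insert 24 -> lo=[3, 7, 12, 14, 18] (size 5, max 18) hi=[23, 24, 39, 47, 49] (size 5, min 23) -> median=20.5
Step 11: insert 16 -> lo=[3, 7, 12, 14, 16, 18] (size 6, max 18) hi=[23, 24, 39, 47, 49] (size 5, min 23) -> median=18
Step 12: insert 4 -> lo=[3, 4, 7, 12, 14, 16] (size 6, max 16) hi=[18, 23, 24, 39, 47, 49] (size 6, min 18) -> median=17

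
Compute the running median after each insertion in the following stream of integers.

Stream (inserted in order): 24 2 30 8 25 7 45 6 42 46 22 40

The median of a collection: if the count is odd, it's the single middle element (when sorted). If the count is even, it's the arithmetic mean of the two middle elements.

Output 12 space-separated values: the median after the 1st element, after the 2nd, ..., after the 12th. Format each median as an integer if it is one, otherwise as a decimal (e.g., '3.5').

Answer: 24 13 24 16 24 16 24 16 24 24.5 24 24.5

Derivation:
Step 1: insert 24 -> lo=[24] (size 1, max 24) hi=[] (size 0) -> median=24
Step 2: insert 2 -> lo=[2] (size 1, max 2) hi=[24] (size 1, min 24) -> median=13
Step 3: insert 30 -> lo=[2, 24] (size 2, max 24) hi=[30] (size 1, min 30) -> median=24
Step 4: insert 8 -> lo=[2, 8] (size 2, max 8) hi=[24, 30] (size 2, min 24) -> median=16
Step 5: insert 25 -> lo=[2, 8, 24] (size 3, max 24) hi=[25, 30] (size 2, min 25) -> median=24
Step 6: insert 7 -> lo=[2, 7, 8] (size 3, max 8) hi=[24, 25, 30] (size 3, min 24) -> median=16
Step 7: insert 45 -> lo=[2, 7, 8, 24] (size 4, max 24) hi=[25, 30, 45] (size 3, min 25) -> median=24
Step 8: insert 6 -> lo=[2, 6, 7, 8] (size 4, max 8) hi=[24, 25, 30, 45] (size 4, min 24) -> median=16
Step 9: insert 42 -> lo=[2, 6, 7, 8, 24] (size 5, max 24) hi=[25, 30, 42, 45] (size 4, min 25) -> median=24
Step 10: insert 46 -> lo=[2, 6, 7, 8, 24] (size 5, max 24) hi=[25, 30, 42, 45, 46] (size 5, min 25) -> median=24.5
Step 11: insert 22 -> lo=[2, 6, 7, 8, 22, 24] (size 6, max 24) hi=[25, 30, 42, 45, 46] (size 5, min 25) -> median=24
Step 12: insert 40 -> lo=[2, 6, 7, 8, 22, 24] (size 6, max 24) hi=[25, 30, 40, 42, 45, 46] (size 6, min 25) -> median=24.5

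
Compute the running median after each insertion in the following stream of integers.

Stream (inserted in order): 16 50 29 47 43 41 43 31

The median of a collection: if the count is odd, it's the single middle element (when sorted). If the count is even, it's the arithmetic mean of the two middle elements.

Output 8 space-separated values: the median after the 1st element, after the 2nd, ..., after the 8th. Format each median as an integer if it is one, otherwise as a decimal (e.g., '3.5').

Step 1: insert 16 -> lo=[16] (size 1, max 16) hi=[] (size 0) -> median=16
Step 2: insert 50 -> lo=[16] (size 1, max 16) hi=[50] (size 1, min 50) -> median=33
Step 3: insert 29 -> lo=[16, 29] (size 2, max 29) hi=[50] (size 1, min 50) -> median=29
Step 4: insert 47 -> lo=[16, 29] (size 2, max 29) hi=[47, 50] (size 2, min 47) -> median=38
Step 5: insert 43 -> lo=[16, 29, 43] (size 3, max 43) hi=[47, 50] (size 2, min 47) -> median=43
Step 6: insert 41 -> lo=[16, 29, 41] (size 3, max 41) hi=[43, 47, 50] (size 3, min 43) -> median=42
Step 7: insert 43 -> lo=[16, 29, 41, 43] (size 4, max 43) hi=[43, 47, 50] (size 3, min 43) -> median=43
Step 8: insert 31 -> lo=[16, 29, 31, 41] (size 4, max 41) hi=[43, 43, 47, 50] (size 4, min 43) -> median=42

Answer: 16 33 29 38 43 42 43 42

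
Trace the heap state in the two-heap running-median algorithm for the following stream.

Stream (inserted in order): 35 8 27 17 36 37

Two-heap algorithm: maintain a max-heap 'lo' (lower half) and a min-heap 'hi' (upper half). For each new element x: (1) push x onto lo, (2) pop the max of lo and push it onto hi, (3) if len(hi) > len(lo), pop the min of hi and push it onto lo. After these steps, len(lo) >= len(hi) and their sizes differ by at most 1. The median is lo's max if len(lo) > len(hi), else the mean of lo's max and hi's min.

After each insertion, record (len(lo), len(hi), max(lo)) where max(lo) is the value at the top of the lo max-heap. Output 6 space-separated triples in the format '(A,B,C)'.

Answer: (1,0,35) (1,1,8) (2,1,27) (2,2,17) (3,2,27) (3,3,27)

Derivation:
Step 1: insert 35 -> lo=[35] hi=[] -> (len(lo)=1, len(hi)=0, max(lo)=35)
Step 2: insert 8 -> lo=[8] hi=[35] -> (len(lo)=1, len(hi)=1, max(lo)=8)
Step 3: insert 27 -> lo=[8, 27] hi=[35] -> (len(lo)=2, len(hi)=1, max(lo)=27)
Step 4: insert 17 -> lo=[8, 17] hi=[27, 35] -> (len(lo)=2, len(hi)=2, max(lo)=17)
Step 5: insert 36 -> lo=[8, 17, 27] hi=[35, 36] -> (len(lo)=3, len(hi)=2, max(lo)=27)
Step 6: insert 37 -> lo=[8, 17, 27] hi=[35, 36, 37] -> (len(lo)=3, len(hi)=3, max(lo)=27)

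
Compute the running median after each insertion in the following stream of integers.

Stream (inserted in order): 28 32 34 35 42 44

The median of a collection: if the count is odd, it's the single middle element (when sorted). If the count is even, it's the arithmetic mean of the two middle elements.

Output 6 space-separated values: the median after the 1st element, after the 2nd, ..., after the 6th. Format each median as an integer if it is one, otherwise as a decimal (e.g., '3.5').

Step 1: insert 28 -> lo=[28] (size 1, max 28) hi=[] (size 0) -> median=28
Step 2: insert 32 -> lo=[28] (size 1, max 28) hi=[32] (size 1, min 32) -> median=30
Step 3: insert 34 -> lo=[28, 32] (size 2, max 32) hi=[34] (size 1, min 34) -> median=32
Step 4: insert 35 -> lo=[28, 32] (size 2, max 32) hi=[34, 35] (size 2, min 34) -> median=33
Step 5: insert 42 -> lo=[28, 32, 34] (size 3, max 34) hi=[35, 42] (size 2, min 35) -> median=34
Step 6: insert 44 -> lo=[28, 32, 34] (size 3, max 34) hi=[35, 42, 44] (size 3, min 35) -> median=34.5

Answer: 28 30 32 33 34 34.5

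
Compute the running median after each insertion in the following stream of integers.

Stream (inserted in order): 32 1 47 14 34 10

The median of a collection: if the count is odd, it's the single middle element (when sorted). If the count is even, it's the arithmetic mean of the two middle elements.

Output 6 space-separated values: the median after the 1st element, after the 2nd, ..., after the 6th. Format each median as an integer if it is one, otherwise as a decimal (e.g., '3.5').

Step 1: insert 32 -> lo=[32] (size 1, max 32) hi=[] (size 0) -> median=32
Step 2: insert 1 -> lo=[1] (size 1, max 1) hi=[32] (size 1, min 32) -> median=16.5
Step 3: insert 47 -> lo=[1, 32] (size 2, max 32) hi=[47] (size 1, min 47) -> median=32
Step 4: insert 14 -> lo=[1, 14] (size 2, max 14) hi=[32, 47] (size 2, min 32) -> median=23
Step 5: insert 34 -> lo=[1, 14, 32] (size 3, max 32) hi=[34, 47] (size 2, min 34) -> median=32
Step 6: insert 10 -> lo=[1, 10, 14] (size 3, max 14) hi=[32, 34, 47] (size 3, min 32) -> median=23

Answer: 32 16.5 32 23 32 23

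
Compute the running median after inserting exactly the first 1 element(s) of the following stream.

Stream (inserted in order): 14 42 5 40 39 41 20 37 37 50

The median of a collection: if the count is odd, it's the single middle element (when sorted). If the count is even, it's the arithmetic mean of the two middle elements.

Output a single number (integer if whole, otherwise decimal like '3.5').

Step 1: insert 14 -> lo=[14] (size 1, max 14) hi=[] (size 0) -> median=14

Answer: 14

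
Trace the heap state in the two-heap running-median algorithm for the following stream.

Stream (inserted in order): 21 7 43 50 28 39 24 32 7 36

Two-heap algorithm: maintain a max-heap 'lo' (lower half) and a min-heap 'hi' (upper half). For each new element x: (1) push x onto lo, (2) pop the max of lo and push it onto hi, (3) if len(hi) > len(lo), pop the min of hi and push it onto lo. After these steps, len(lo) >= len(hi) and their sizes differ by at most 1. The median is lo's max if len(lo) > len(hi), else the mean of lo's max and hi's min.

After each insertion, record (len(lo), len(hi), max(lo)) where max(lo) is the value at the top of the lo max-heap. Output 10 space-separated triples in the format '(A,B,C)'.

Step 1: insert 21 -> lo=[21] hi=[] -> (len(lo)=1, len(hi)=0, max(lo)=21)
Step 2: insert 7 -> lo=[7] hi=[21] -> (len(lo)=1, len(hi)=1, max(lo)=7)
Step 3: insert 43 -> lo=[7, 21] hi=[43] -> (len(lo)=2, len(hi)=1, max(lo)=21)
Step 4: insert 50 -> lo=[7, 21] hi=[43, 50] -> (len(lo)=2, len(hi)=2, max(lo)=21)
Step 5: insert 28 -> lo=[7, 21, 28] hi=[43, 50] -> (len(lo)=3, len(hi)=2, max(lo)=28)
Step 6: insert 39 -> lo=[7, 21, 28] hi=[39, 43, 50] -> (len(lo)=3, len(hi)=3, max(lo)=28)
Step 7: insert 24 -> lo=[7, 21, 24, 28] hi=[39, 43, 50] -> (len(lo)=4, len(hi)=3, max(lo)=28)
Step 8: insert 32 -> lo=[7, 21, 24, 28] hi=[32, 39, 43, 50] -> (len(lo)=4, len(hi)=4, max(lo)=28)
Step 9: insert 7 -> lo=[7, 7, 21, 24, 28] hi=[32, 39, 43, 50] -> (len(lo)=5, len(hi)=4, max(lo)=28)
Step 10: insert 36 -> lo=[7, 7, 21, 24, 28] hi=[32, 36, 39, 43, 50] -> (len(lo)=5, len(hi)=5, max(lo)=28)

Answer: (1,0,21) (1,1,7) (2,1,21) (2,2,21) (3,2,28) (3,3,28) (4,3,28) (4,4,28) (5,4,28) (5,5,28)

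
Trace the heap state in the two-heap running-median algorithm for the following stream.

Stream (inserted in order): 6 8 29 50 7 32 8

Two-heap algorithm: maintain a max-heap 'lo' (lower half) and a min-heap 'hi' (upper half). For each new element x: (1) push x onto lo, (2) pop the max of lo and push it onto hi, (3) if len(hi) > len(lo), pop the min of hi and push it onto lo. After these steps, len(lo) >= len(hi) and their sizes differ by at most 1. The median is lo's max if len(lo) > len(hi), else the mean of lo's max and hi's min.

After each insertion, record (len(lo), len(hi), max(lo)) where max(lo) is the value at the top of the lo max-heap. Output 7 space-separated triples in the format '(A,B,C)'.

Answer: (1,0,6) (1,1,6) (2,1,8) (2,2,8) (3,2,8) (3,3,8) (4,3,8)

Derivation:
Step 1: insert 6 -> lo=[6] hi=[] -> (len(lo)=1, len(hi)=0, max(lo)=6)
Step 2: insert 8 -> lo=[6] hi=[8] -> (len(lo)=1, len(hi)=1, max(lo)=6)
Step 3: insert 29 -> lo=[6, 8] hi=[29] -> (len(lo)=2, len(hi)=1, max(lo)=8)
Step 4: insert 50 -> lo=[6, 8] hi=[29, 50] -> (len(lo)=2, len(hi)=2, max(lo)=8)
Step 5: insert 7 -> lo=[6, 7, 8] hi=[29, 50] -> (len(lo)=3, len(hi)=2, max(lo)=8)
Step 6: insert 32 -> lo=[6, 7, 8] hi=[29, 32, 50] -> (len(lo)=3, len(hi)=3, max(lo)=8)
Step 7: insert 8 -> lo=[6, 7, 8, 8] hi=[29, 32, 50] -> (len(lo)=4, len(hi)=3, max(lo)=8)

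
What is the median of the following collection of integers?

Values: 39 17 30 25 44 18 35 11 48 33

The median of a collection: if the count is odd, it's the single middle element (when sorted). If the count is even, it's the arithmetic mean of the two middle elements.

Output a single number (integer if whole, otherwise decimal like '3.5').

Answer: 31.5

Derivation:
Step 1: insert 39 -> lo=[39] (size 1, max 39) hi=[] (size 0) -> median=39
Step 2: insert 17 -> lo=[17] (size 1, max 17) hi=[39] (size 1, min 39) -> median=28
Step 3: insert 30 -> lo=[17, 30] (size 2, max 30) hi=[39] (size 1, min 39) -> median=30
Step 4: insert 25 -> lo=[17, 25] (size 2, max 25) hi=[30, 39] (size 2, min 30) -> median=27.5
Step 5: insert 44 -> lo=[17, 25, 30] (size 3, max 30) hi=[39, 44] (size 2, min 39) -> median=30
Step 6: insert 18 -> lo=[17, 18, 25] (size 3, max 25) hi=[30, 39, 44] (size 3, min 30) -> median=27.5
Step 7: insert 35 -> lo=[17, 18, 25, 30] (size 4, max 30) hi=[35, 39, 44] (size 3, min 35) -> median=30
Step 8: insert 11 -> lo=[11, 17, 18, 25] (size 4, max 25) hi=[30, 35, 39, 44] (size 4, min 30) -> median=27.5
Step 9: insert 48 -> lo=[11, 17, 18, 25, 30] (size 5, max 30) hi=[35, 39, 44, 48] (size 4, min 35) -> median=30
Step 10: insert 33 -> lo=[11, 17, 18, 25, 30] (size 5, max 30) hi=[33, 35, 39, 44, 48] (size 5, min 33) -> median=31.5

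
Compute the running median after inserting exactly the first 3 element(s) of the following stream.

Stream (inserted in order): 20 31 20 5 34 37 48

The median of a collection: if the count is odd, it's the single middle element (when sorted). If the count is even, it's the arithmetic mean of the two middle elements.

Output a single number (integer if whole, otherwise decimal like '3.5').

Step 1: insert 20 -> lo=[20] (size 1, max 20) hi=[] (size 0) -> median=20
Step 2: insert 31 -> lo=[20] (size 1, max 20) hi=[31] (size 1, min 31) -> median=25.5
Step 3: insert 20 -> lo=[20, 20] (size 2, max 20) hi=[31] (size 1, min 31) -> median=20

Answer: 20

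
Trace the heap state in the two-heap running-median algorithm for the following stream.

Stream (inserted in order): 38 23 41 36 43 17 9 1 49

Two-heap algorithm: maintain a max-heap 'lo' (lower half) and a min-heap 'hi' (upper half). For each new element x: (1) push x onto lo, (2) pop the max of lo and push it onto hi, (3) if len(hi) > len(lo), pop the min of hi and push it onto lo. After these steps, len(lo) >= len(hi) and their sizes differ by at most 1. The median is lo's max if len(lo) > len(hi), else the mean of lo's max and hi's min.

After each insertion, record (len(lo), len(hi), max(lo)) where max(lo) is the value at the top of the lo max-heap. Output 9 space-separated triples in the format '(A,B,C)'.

Answer: (1,0,38) (1,1,23) (2,1,38) (2,2,36) (3,2,38) (3,3,36) (4,3,36) (4,4,23) (5,4,36)

Derivation:
Step 1: insert 38 -> lo=[38] hi=[] -> (len(lo)=1, len(hi)=0, max(lo)=38)
Step 2: insert 23 -> lo=[23] hi=[38] -> (len(lo)=1, len(hi)=1, max(lo)=23)
Step 3: insert 41 -> lo=[23, 38] hi=[41] -> (len(lo)=2, len(hi)=1, max(lo)=38)
Step 4: insert 36 -> lo=[23, 36] hi=[38, 41] -> (len(lo)=2, len(hi)=2, max(lo)=36)
Step 5: insert 43 -> lo=[23, 36, 38] hi=[41, 43] -> (len(lo)=3, len(hi)=2, max(lo)=38)
Step 6: insert 17 -> lo=[17, 23, 36] hi=[38, 41, 43] -> (len(lo)=3, len(hi)=3, max(lo)=36)
Step 7: insert 9 -> lo=[9, 17, 23, 36] hi=[38, 41, 43] -> (len(lo)=4, len(hi)=3, max(lo)=36)
Step 8: insert 1 -> lo=[1, 9, 17, 23] hi=[36, 38, 41, 43] -> (len(lo)=4, len(hi)=4, max(lo)=23)
Step 9: insert 49 -> lo=[1, 9, 17, 23, 36] hi=[38, 41, 43, 49] -> (len(lo)=5, len(hi)=4, max(lo)=36)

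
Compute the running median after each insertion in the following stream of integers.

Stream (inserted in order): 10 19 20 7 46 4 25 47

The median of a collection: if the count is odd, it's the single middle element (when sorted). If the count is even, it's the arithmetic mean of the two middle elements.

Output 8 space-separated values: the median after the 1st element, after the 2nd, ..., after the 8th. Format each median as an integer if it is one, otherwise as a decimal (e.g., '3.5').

Answer: 10 14.5 19 14.5 19 14.5 19 19.5

Derivation:
Step 1: insert 10 -> lo=[10] (size 1, max 10) hi=[] (size 0) -> median=10
Step 2: insert 19 -> lo=[10] (size 1, max 10) hi=[19] (size 1, min 19) -> median=14.5
Step 3: insert 20 -> lo=[10, 19] (size 2, max 19) hi=[20] (size 1, min 20) -> median=19
Step 4: insert 7 -> lo=[7, 10] (size 2, max 10) hi=[19, 20] (size 2, min 19) -> median=14.5
Step 5: insert 46 -> lo=[7, 10, 19] (size 3, max 19) hi=[20, 46] (size 2, min 20) -> median=19
Step 6: insert 4 -> lo=[4, 7, 10] (size 3, max 10) hi=[19, 20, 46] (size 3, min 19) -> median=14.5
Step 7: insert 25 -> lo=[4, 7, 10, 19] (size 4, max 19) hi=[20, 25, 46] (size 3, min 20) -> median=19
Step 8: insert 47 -> lo=[4, 7, 10, 19] (size 4, max 19) hi=[20, 25, 46, 47] (size 4, min 20) -> median=19.5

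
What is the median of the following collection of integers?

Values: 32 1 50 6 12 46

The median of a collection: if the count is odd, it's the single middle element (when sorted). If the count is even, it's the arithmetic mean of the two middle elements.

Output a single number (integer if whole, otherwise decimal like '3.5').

Step 1: insert 32 -> lo=[32] (size 1, max 32) hi=[] (size 0) -> median=32
Step 2: insert 1 -> lo=[1] (size 1, max 1) hi=[32] (size 1, min 32) -> median=16.5
Step 3: insert 50 -> lo=[1, 32] (size 2, max 32) hi=[50] (size 1, min 50) -> median=32
Step 4: insert 6 -> lo=[1, 6] (size 2, max 6) hi=[32, 50] (size 2, min 32) -> median=19
Step 5: insert 12 -> lo=[1, 6, 12] (size 3, max 12) hi=[32, 50] (size 2, min 32) -> median=12
Step 6: insert 46 -> lo=[1, 6, 12] (size 3, max 12) hi=[32, 46, 50] (size 3, min 32) -> median=22

Answer: 22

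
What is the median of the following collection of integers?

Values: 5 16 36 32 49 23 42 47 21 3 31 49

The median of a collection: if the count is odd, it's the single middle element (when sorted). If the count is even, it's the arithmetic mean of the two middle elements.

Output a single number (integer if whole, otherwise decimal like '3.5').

Answer: 31.5

Derivation:
Step 1: insert 5 -> lo=[5] (size 1, max 5) hi=[] (size 0) -> median=5
Step 2: insert 16 -> lo=[5] (size 1, max 5) hi=[16] (size 1, min 16) -> median=10.5
Step 3: insert 36 -> lo=[5, 16] (size 2, max 16) hi=[36] (size 1, min 36) -> median=16
Step 4: insert 32 -> lo=[5, 16] (size 2, max 16) hi=[32, 36] (size 2, min 32) -> median=24
Step 5: insert 49 -> lo=[5, 16, 32] (size 3, max 32) hi=[36, 49] (size 2, min 36) -> median=32
Step 6: insert 23 -> lo=[5, 16, 23] (size 3, max 23) hi=[32, 36, 49] (size 3, min 32) -> median=27.5
Step 7: insert 42 -> lo=[5, 16, 23, 32] (size 4, max 32) hi=[36, 42, 49] (size 3, min 36) -> median=32
Step 8: insert 47 -> lo=[5, 16, 23, 32] (size 4, max 32) hi=[36, 42, 47, 49] (size 4, min 36) -> median=34
Step 9: insert 21 -> lo=[5, 16, 21, 23, 32] (size 5, max 32) hi=[36, 42, 47, 49] (size 4, min 36) -> median=32
Step 10: insert 3 -> lo=[3, 5, 16, 21, 23] (size 5, max 23) hi=[32, 36, 42, 47, 49] (size 5, min 32) -> median=27.5
Step 11: insert 31 -> lo=[3, 5, 16, 21, 23, 31] (size 6, max 31) hi=[32, 36, 42, 47, 49] (size 5, min 32) -> median=31
Step 12: insert 49 -> lo=[3, 5, 16, 21, 23, 31] (size 6, max 31) hi=[32, 36, 42, 47, 49, 49] (size 6, min 32) -> median=31.5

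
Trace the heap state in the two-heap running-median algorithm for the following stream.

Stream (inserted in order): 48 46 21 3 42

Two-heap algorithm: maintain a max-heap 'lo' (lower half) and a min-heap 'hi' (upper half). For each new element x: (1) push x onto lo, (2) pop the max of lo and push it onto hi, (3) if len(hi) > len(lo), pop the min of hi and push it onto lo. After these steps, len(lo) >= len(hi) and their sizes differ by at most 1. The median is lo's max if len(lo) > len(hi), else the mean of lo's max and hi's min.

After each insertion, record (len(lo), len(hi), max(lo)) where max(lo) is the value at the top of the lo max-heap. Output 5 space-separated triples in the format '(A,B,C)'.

Answer: (1,0,48) (1,1,46) (2,1,46) (2,2,21) (3,2,42)

Derivation:
Step 1: insert 48 -> lo=[48] hi=[] -> (len(lo)=1, len(hi)=0, max(lo)=48)
Step 2: insert 46 -> lo=[46] hi=[48] -> (len(lo)=1, len(hi)=1, max(lo)=46)
Step 3: insert 21 -> lo=[21, 46] hi=[48] -> (len(lo)=2, len(hi)=1, max(lo)=46)
Step 4: insert 3 -> lo=[3, 21] hi=[46, 48] -> (len(lo)=2, len(hi)=2, max(lo)=21)
Step 5: insert 42 -> lo=[3, 21, 42] hi=[46, 48] -> (len(lo)=3, len(hi)=2, max(lo)=42)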